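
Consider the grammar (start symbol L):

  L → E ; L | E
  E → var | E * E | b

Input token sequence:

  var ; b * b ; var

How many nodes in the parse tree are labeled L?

[L [E var] ; [L [E [E b] * [E b]] ; [L [E var]]]]

3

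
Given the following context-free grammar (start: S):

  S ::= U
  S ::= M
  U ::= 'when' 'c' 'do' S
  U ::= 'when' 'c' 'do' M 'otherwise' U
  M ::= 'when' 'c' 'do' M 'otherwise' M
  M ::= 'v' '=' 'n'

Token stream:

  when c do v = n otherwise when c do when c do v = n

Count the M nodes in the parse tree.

2

[S [U when c do [M v = n] otherwise [U when c do [S [U when c do [S [M v = n]]]]]]]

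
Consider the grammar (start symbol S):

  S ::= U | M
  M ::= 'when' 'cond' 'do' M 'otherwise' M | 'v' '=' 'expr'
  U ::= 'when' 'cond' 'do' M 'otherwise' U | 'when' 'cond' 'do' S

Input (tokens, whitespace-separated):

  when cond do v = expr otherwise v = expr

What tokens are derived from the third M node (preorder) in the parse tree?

[S [M when cond do [M v = expr] otherwise [M v = expr]]]

v = expr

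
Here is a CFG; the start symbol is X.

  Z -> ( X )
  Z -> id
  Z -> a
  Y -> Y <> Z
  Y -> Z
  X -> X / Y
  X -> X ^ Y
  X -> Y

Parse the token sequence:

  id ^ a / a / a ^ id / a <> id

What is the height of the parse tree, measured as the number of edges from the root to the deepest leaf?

8

[X [X [X [X [X [X [Y [Z id]]] ^ [Y [Z a]]] / [Y [Z a]]] / [Y [Z a]]] ^ [Y [Z id]]] / [Y [Y [Z a]] <> [Z id]]]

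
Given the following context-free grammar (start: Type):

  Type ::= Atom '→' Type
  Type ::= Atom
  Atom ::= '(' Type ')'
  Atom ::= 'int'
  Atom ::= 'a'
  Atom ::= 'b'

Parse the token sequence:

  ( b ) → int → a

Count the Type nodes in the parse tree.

4

[Type [Atom ( [Type [Atom b]] )] → [Type [Atom int] → [Type [Atom a]]]]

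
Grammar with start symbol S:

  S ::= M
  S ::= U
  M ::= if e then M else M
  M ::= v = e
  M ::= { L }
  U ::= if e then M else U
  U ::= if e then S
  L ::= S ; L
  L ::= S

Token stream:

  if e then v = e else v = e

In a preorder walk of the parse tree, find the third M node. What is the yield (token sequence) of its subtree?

v = e

[S [M if e then [M v = e] else [M v = e]]]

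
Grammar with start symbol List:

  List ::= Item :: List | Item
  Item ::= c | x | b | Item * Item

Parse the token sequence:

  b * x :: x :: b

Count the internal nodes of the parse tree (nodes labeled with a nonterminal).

8

[List [Item [Item b] * [Item x]] :: [List [Item x] :: [List [Item b]]]]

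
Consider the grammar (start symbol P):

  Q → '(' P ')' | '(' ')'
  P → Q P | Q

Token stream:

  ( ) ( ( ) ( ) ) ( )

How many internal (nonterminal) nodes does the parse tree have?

10

[P [Q ( )] [P [Q ( [P [Q ( )] [P [Q ( )]]] )] [P [Q ( )]]]]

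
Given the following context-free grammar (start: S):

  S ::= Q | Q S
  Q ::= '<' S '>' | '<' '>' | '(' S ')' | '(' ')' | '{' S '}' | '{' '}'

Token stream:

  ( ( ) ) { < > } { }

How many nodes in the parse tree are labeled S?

5

[S [Q ( [S [Q ( )]] )] [S [Q { [S [Q < >]] }] [S [Q { }]]]]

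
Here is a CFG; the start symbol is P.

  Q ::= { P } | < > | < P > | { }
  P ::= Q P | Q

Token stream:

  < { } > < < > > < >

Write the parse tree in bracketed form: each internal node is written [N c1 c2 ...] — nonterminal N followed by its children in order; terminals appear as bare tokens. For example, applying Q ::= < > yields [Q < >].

P
Q P
< P > P
< Q > P
< { } > P
< { } > Q P
< { } > < P > P
< { } > < Q > P
< { } > < < > > P
< { } > < < > > Q
< { } > < < > > < >

[P [Q < [P [Q { }]] >] [P [Q < [P [Q < >]] >] [P [Q < >]]]]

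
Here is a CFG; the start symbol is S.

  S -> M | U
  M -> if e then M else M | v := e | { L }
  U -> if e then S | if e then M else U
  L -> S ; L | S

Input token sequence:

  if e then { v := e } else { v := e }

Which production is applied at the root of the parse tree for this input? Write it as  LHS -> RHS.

[S [M if e then [M { [L [S [M v := e]]] }] else [M { [L [S [M v := e]]] }]]]

S -> M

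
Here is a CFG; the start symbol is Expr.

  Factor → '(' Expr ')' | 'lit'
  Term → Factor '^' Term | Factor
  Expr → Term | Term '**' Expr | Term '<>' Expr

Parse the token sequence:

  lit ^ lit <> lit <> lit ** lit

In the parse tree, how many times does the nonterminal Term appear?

[Expr [Term [Factor lit] ^ [Term [Factor lit]]] <> [Expr [Term [Factor lit]] <> [Expr [Term [Factor lit]] ** [Expr [Term [Factor lit]]]]]]

5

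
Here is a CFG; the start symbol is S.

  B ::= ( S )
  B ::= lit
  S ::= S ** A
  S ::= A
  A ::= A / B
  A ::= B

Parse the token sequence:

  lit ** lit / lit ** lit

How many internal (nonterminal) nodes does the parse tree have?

[S [S [S [A [B lit]]] ** [A [A [B lit]] / [B lit]]] ** [A [B lit]]]

11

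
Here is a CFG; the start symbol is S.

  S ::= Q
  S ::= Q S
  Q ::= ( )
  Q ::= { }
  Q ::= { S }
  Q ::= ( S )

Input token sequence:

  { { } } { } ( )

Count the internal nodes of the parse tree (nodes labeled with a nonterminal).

[S [Q { [S [Q { }]] }] [S [Q { }] [S [Q ( )]]]]

8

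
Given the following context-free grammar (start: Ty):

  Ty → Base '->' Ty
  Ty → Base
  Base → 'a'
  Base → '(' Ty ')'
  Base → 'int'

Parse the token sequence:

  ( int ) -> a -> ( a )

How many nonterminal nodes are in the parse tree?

10

[Ty [Base ( [Ty [Base int]] )] -> [Ty [Base a] -> [Ty [Base ( [Ty [Base a]] )]]]]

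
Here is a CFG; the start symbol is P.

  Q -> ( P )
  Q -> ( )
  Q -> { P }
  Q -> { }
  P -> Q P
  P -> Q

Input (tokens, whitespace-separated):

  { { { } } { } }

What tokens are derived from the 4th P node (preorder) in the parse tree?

[P [Q { [P [Q { [P [Q { }]] }] [P [Q { }]]] }]]

{ }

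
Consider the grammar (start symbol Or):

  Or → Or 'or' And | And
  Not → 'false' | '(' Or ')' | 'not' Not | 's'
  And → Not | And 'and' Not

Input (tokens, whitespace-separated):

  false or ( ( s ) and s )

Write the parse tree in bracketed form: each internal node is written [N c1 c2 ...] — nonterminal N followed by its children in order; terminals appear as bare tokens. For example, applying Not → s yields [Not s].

Or
Or or And
And or And
Not or And
false or And
false or Not
false or ( Or )
false or ( And )
false or ( And and Not )
false or ( Not and Not )
false or ( ( Or ) and Not )
false or ( ( And ) and Not )
false or ( ( Not ) and Not )
false or ( ( s ) and Not )
false or ( ( s ) and s )

[Or [Or [And [Not false]]] or [And [Not ( [Or [And [And [Not ( [Or [And [Not s]]] )]] and [Not s]]] )]]]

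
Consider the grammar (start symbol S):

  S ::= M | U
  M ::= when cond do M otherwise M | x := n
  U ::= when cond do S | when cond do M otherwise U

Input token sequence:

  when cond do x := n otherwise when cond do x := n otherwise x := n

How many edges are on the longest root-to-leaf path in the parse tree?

4

[S [M when cond do [M x := n] otherwise [M when cond do [M x := n] otherwise [M x := n]]]]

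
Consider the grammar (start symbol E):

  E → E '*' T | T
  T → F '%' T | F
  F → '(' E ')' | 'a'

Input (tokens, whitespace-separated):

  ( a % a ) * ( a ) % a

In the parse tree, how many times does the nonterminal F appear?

[E [E [T [F ( [E [T [F a] % [T [F a]]]] )]]] * [T [F ( [E [T [F a]]] )] % [T [F a]]]]

6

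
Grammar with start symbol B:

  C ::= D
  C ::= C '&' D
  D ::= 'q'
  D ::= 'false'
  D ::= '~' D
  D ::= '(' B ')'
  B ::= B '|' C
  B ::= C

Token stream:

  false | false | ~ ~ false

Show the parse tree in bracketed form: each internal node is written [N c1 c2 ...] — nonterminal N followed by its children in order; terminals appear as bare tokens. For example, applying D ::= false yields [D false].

[B [B [B [C [D false]]] | [C [D false]]] | [C [D ~ [D ~ [D false]]]]]

B
B | C
B | C | C
C | C | C
D | C | C
false | C | C
false | D | C
false | false | C
false | false | D
false | false | ~ D
false | false | ~ ~ D
false | false | ~ ~ false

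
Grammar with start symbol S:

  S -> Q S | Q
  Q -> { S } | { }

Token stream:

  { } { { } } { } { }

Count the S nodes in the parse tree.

5

[S [Q { }] [S [Q { [S [Q { }]] }] [S [Q { }] [S [Q { }]]]]]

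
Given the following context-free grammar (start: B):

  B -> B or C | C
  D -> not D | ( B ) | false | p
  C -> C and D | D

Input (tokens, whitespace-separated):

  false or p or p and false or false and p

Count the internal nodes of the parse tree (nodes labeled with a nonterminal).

[B [B [B [B [C [D false]]] or [C [D p]]] or [C [C [D p]] and [D false]]] or [C [C [D false]] and [D p]]]

16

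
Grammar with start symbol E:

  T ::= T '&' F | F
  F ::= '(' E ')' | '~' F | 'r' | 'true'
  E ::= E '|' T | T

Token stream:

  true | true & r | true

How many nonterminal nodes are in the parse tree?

[E [E [E [T [F true]]] | [T [T [F true]] & [F r]]] | [T [F true]]]

11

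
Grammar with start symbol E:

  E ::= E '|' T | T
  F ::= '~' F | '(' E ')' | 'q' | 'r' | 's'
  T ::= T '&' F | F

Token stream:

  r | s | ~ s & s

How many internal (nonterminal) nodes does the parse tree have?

12

[E [E [E [T [F r]]] | [T [F s]]] | [T [T [F ~ [F s]]] & [F s]]]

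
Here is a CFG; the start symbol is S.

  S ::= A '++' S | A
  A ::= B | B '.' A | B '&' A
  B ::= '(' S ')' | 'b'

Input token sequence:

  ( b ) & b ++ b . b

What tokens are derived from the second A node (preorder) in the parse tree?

[S [A [B ( [S [A [B b]]] )] & [A [B b]]] ++ [S [A [B b] . [A [B b]]]]]

b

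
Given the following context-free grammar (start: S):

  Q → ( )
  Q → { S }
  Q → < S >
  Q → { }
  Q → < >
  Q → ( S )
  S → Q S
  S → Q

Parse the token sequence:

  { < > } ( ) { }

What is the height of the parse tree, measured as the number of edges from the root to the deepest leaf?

[S [Q { [S [Q < >]] }] [S [Q ( )] [S [Q { }]]]]

4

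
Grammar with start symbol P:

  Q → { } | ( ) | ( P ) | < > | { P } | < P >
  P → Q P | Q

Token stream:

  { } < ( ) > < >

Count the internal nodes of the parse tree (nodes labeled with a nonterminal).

8

[P [Q { }] [P [Q < [P [Q ( )]] >] [P [Q < >]]]]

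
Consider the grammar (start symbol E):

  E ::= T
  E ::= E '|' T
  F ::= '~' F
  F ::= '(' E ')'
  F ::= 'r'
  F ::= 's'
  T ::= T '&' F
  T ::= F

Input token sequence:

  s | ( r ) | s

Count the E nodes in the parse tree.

4

[E [E [E [T [F s]]] | [T [F ( [E [T [F r]]] )]]] | [T [F s]]]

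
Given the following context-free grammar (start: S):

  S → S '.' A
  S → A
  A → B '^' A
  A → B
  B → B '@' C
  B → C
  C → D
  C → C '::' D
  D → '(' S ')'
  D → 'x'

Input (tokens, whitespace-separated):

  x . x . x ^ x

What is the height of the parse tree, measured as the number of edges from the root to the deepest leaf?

7

[S [S [S [A [B [C [D x]]]]] . [A [B [C [D x]]]]] . [A [B [C [D x]]] ^ [A [B [C [D x]]]]]]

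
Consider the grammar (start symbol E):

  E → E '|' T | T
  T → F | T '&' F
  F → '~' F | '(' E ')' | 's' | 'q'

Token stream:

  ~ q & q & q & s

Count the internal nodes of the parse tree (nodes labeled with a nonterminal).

10

[E [T [T [T [T [F ~ [F q]]] & [F q]] & [F q]] & [F s]]]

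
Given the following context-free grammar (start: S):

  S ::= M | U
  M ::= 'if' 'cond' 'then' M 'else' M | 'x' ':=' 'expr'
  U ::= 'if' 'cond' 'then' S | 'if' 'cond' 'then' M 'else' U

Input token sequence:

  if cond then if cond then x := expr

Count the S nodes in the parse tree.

[S [U if cond then [S [U if cond then [S [M x := expr]]]]]]

3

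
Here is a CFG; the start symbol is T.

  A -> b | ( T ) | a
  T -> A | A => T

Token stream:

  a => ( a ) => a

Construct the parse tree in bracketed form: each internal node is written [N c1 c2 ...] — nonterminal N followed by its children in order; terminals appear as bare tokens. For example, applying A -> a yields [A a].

T
A => T
a => T
a => A => T
a => ( T ) => T
a => ( A ) => T
a => ( a ) => T
a => ( a ) => A
a => ( a ) => a

[T [A a] => [T [A ( [T [A a]] )] => [T [A a]]]]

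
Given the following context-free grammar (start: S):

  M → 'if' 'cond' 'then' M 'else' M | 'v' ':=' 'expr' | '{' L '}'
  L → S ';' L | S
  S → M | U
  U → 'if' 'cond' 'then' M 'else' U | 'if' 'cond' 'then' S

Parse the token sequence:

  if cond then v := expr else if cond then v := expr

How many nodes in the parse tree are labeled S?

2

[S [U if cond then [M v := expr] else [U if cond then [S [M v := expr]]]]]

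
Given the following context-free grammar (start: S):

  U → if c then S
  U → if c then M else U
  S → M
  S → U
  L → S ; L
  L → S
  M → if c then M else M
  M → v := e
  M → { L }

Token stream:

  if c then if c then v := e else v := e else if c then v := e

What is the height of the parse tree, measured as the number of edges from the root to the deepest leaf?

5

[S [U if c then [M if c then [M v := e] else [M v := e]] else [U if c then [S [M v := e]]]]]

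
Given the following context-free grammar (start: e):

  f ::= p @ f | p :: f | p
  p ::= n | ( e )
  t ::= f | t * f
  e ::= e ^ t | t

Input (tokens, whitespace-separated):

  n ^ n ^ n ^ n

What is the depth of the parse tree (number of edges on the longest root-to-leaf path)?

[e [e [e [e [t [f [p n]]]] ^ [t [f [p n]]]] ^ [t [f [p n]]]] ^ [t [f [p n]]]]

7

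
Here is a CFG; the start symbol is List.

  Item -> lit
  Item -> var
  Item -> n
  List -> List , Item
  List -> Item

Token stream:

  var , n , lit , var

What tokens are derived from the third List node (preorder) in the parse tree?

var , n

[List [List [List [List [Item var]] , [Item n]] , [Item lit]] , [Item var]]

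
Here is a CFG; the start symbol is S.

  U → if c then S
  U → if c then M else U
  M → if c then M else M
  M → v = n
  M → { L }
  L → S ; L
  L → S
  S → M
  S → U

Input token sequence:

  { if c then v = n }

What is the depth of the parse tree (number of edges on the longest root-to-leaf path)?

[S [M { [L [S [U if c then [S [M v = n]]]]] }]]

7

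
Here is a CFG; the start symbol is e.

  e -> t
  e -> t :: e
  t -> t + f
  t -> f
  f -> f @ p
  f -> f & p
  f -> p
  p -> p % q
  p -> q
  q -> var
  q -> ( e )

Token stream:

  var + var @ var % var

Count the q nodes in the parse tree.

[e [t [t [f [p [q var]]]] + [f [f [p [q var]]] @ [p [p [q var]] % [q var]]]]]

4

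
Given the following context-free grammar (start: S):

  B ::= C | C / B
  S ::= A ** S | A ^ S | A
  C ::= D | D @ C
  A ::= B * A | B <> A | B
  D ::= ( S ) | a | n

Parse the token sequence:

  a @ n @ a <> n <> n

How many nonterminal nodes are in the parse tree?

17

[S [A [B [C [D a] @ [C [D n] @ [C [D a]]]]] <> [A [B [C [D n]]] <> [A [B [C [D n]]]]]]]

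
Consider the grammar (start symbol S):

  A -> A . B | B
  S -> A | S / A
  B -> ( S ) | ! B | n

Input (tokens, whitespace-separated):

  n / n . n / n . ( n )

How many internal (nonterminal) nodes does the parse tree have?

16

[S [S [S [A [B n]]] / [A [A [B n]] . [B n]]] / [A [A [B n]] . [B ( [S [A [B n]]] )]]]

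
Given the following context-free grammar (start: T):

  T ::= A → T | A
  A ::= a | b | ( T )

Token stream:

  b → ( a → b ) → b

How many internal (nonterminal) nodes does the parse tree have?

10

[T [A b] → [T [A ( [T [A a] → [T [A b]]] )] → [T [A b]]]]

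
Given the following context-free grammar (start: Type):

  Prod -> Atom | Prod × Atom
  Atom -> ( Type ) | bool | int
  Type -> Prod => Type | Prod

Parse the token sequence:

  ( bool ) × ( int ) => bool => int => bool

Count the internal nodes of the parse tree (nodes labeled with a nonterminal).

20

[Type [Prod [Prod [Atom ( [Type [Prod [Atom bool]]] )]] × [Atom ( [Type [Prod [Atom int]]] )]] => [Type [Prod [Atom bool]] => [Type [Prod [Atom int]] => [Type [Prod [Atom bool]]]]]]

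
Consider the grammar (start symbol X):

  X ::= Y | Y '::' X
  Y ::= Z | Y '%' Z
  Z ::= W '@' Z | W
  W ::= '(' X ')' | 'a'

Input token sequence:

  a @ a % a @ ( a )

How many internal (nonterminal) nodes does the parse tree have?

[X [Y [Y [Z [W a] @ [Z [W a]]]] % [Z [W a] @ [Z [W ( [X [Y [Z [W a]]]] )]]]]]

15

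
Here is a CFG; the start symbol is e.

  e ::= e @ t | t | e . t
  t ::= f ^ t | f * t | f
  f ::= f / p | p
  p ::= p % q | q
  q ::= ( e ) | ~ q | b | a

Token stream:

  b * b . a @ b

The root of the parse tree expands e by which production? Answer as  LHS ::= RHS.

e ::= e @ t

[e [e [e [t [f [p [q b]]] * [t [f [p [q b]]]]]] . [t [f [p [q a]]]]] @ [t [f [p [q b]]]]]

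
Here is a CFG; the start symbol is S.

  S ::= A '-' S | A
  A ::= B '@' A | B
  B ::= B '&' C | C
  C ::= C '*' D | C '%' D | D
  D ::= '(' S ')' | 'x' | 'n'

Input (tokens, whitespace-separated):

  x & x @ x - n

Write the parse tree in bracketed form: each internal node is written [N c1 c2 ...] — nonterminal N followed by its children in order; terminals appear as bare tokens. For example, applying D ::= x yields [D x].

[S [A [B [B [C [D x]]] & [C [D x]]] @ [A [B [C [D x]]]]] - [S [A [B [C [D n]]]]]]

S
A - S
B @ A - S
B & C @ A - S
C & C @ A - S
D & C @ A - S
x & C @ A - S
x & D @ A - S
x & x @ A - S
x & x @ B - S
x & x @ C - S
x & x @ D - S
x & x @ x - S
x & x @ x - A
x & x @ x - B
x & x @ x - C
x & x @ x - D
x & x @ x - n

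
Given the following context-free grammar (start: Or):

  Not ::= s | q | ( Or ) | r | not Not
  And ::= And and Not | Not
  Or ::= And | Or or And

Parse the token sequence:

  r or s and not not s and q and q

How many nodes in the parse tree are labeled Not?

[Or [Or [And [Not r]]] or [And [And [And [And [Not s]] and [Not not [Not not [Not s]]]] and [Not q]] and [Not q]]]

7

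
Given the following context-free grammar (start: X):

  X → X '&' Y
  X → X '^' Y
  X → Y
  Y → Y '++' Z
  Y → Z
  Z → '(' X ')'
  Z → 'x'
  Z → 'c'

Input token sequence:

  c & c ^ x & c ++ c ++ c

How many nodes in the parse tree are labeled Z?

6

[X [X [X [X [Y [Z c]]] & [Y [Z c]]] ^ [Y [Z x]]] & [Y [Y [Y [Z c]] ++ [Z c]] ++ [Z c]]]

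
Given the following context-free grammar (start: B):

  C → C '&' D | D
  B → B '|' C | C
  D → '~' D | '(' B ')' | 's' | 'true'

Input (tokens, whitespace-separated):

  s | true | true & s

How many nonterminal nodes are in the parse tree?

[B [B [B [C [D s]]] | [C [D true]]] | [C [C [D true]] & [D s]]]

11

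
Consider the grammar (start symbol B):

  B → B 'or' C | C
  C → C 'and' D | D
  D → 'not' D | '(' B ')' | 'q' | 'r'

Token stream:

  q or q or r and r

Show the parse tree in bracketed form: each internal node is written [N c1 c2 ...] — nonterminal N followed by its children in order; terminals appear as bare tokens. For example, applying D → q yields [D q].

[B [B [B [C [D q]]] or [C [D q]]] or [C [C [D r]] and [D r]]]

B
B or C
B or C or C
C or C or C
D or C or C
q or C or C
q or D or C
q or q or C
q or q or C and D
q or q or D and D
q or q or r and D
q or q or r and r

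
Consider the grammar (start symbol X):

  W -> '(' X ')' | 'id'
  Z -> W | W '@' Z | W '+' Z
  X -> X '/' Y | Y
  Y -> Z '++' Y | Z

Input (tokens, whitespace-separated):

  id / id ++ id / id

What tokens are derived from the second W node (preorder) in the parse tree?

[X [X [X [Y [Z [W id]]]] / [Y [Z [W id]] ++ [Y [Z [W id]]]]] / [Y [Z [W id]]]]

id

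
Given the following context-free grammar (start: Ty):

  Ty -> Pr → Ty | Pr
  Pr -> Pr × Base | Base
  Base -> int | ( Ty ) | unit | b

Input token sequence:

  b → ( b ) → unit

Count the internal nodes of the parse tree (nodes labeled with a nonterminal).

[Ty [Pr [Base b]] → [Ty [Pr [Base ( [Ty [Pr [Base b]]] )]] → [Ty [Pr [Base unit]]]]]

12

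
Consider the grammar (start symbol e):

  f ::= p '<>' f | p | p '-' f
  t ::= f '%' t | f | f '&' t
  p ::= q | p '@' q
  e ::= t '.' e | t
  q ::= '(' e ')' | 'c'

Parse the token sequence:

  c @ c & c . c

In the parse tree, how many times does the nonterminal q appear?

[e [t [f [p [p [q c]] @ [q c]]] & [t [f [p [q c]]]]] . [e [t [f [p [q c]]]]]]

4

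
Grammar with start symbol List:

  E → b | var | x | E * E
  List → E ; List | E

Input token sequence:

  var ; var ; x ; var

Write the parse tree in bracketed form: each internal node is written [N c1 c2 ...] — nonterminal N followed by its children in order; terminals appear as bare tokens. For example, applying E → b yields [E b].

List
E ; List
var ; List
var ; E ; List
var ; var ; List
var ; var ; E ; List
var ; var ; x ; List
var ; var ; x ; E
var ; var ; x ; var

[List [E var] ; [List [E var] ; [List [E x] ; [List [E var]]]]]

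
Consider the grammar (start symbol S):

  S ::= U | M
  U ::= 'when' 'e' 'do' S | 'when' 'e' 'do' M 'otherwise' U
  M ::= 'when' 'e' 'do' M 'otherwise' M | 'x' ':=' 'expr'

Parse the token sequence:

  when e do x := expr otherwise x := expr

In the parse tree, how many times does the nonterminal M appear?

[S [M when e do [M x := expr] otherwise [M x := expr]]]

3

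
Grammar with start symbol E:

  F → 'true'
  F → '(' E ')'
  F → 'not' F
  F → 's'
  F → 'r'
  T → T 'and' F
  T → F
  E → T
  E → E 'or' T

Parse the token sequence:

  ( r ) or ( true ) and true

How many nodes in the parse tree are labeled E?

4

[E [E [T [F ( [E [T [F r]]] )]]] or [T [T [F ( [E [T [F true]]] )]] and [F true]]]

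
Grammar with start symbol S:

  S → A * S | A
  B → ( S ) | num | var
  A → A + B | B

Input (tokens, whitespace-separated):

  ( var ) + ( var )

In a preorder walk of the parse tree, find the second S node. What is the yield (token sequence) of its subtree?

[S [A [A [B ( [S [A [B var]]] )]] + [B ( [S [A [B var]]] )]]]

var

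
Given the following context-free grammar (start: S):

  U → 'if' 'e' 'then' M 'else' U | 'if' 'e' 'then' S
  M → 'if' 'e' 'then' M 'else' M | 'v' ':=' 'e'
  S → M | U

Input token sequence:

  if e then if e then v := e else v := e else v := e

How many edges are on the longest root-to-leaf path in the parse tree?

4

[S [M if e then [M if e then [M v := e] else [M v := e]] else [M v := e]]]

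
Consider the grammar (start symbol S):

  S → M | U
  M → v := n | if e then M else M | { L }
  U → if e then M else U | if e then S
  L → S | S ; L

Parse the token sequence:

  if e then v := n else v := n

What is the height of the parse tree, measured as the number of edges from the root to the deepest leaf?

3

[S [M if e then [M v := n] else [M v := n]]]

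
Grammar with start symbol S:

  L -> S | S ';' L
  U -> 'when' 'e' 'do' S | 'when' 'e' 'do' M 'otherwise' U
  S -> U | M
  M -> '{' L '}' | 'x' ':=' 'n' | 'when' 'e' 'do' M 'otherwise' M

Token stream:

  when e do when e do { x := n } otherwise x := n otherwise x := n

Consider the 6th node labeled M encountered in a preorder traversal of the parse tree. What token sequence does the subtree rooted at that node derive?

x := n

[S [M when e do [M when e do [M { [L [S [M x := n]]] }] otherwise [M x := n]] otherwise [M x := n]]]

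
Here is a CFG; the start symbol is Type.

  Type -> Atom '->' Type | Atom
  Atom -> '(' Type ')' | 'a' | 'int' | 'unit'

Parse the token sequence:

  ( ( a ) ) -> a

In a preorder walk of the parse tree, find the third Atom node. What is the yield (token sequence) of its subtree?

[Type [Atom ( [Type [Atom ( [Type [Atom a]] )]] )] -> [Type [Atom a]]]

a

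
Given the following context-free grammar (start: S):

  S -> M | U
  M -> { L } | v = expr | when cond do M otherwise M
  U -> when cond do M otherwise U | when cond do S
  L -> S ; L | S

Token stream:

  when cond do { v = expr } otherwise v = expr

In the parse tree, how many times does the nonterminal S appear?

2

[S [M when cond do [M { [L [S [M v = expr]]] }] otherwise [M v = expr]]]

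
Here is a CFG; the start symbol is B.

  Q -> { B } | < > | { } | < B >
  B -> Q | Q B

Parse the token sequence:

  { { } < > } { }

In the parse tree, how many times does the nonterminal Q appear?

4

[B [Q { [B [Q { }] [B [Q < >]]] }] [B [Q { }]]]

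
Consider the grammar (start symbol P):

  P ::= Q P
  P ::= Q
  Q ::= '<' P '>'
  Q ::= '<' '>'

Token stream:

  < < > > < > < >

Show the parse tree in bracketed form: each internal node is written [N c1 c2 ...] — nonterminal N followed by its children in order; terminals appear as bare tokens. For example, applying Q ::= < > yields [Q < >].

[P [Q < [P [Q < >]] >] [P [Q < >] [P [Q < >]]]]

P
Q P
< P > P
< Q > P
< < > > P
< < > > Q P
< < > > < > P
< < > > < > Q
< < > > < > < >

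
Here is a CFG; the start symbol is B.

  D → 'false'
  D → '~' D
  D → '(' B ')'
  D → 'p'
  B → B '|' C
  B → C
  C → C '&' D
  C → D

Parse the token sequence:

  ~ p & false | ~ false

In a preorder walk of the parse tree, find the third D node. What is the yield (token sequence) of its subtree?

[B [B [C [C [D ~ [D p]]] & [D false]]] | [C [D ~ [D false]]]]

false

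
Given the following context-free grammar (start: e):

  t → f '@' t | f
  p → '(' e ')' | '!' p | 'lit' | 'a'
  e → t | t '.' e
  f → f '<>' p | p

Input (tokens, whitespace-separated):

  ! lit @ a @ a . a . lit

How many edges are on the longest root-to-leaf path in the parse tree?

6

[e [t [f [p ! [p lit]]] @ [t [f [p a]] @ [t [f [p a]]]]] . [e [t [f [p a]]] . [e [t [f [p lit]]]]]]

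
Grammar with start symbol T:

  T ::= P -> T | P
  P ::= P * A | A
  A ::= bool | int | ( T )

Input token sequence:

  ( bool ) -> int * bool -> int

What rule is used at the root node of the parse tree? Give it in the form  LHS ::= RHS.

[T [P [A ( [T [P [A bool]]] )]] -> [T [P [P [A int]] * [A bool]] -> [T [P [A int]]]]]

T ::= P -> T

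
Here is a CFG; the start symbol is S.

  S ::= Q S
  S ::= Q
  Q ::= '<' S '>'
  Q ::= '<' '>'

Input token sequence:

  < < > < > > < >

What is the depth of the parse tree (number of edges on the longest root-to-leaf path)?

5

[S [Q < [S [Q < >] [S [Q < >]]] >] [S [Q < >]]]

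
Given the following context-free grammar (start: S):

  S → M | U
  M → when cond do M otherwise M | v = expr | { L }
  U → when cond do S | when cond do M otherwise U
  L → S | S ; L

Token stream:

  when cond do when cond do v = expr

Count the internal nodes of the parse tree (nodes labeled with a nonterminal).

[S [U when cond do [S [U when cond do [S [M v = expr]]]]]]

6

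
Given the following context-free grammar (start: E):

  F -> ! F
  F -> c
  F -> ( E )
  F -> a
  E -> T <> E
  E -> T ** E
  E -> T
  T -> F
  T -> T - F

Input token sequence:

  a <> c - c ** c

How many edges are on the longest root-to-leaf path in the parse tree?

[E [T [F a]] <> [E [T [T [F c]] - [F c]] ** [E [T [F c]]]]]

5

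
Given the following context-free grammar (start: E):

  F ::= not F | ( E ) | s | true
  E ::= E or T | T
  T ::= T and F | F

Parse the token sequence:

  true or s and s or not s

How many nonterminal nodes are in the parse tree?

12

[E [E [E [T [F true]]] or [T [T [F s]] and [F s]]] or [T [F not [F s]]]]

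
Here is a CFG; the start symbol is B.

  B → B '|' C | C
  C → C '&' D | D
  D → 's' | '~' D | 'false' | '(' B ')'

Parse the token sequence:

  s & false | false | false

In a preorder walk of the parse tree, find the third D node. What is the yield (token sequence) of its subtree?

[B [B [B [C [C [D s]] & [D false]]] | [C [D false]]] | [C [D false]]]

false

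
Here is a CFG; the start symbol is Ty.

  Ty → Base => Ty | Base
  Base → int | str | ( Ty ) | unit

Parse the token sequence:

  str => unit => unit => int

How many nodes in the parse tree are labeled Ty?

4

[Ty [Base str] => [Ty [Base unit] => [Ty [Base unit] => [Ty [Base int]]]]]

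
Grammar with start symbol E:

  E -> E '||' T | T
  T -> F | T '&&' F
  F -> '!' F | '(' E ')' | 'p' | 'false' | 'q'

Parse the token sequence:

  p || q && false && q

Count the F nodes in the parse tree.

[E [E [T [F p]]] || [T [T [T [F q]] && [F false]] && [F q]]]

4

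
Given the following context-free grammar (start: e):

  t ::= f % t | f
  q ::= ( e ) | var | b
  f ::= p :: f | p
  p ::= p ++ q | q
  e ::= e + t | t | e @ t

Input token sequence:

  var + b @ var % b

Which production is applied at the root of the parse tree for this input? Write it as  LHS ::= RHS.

e ::= e @ t

[e [e [e [t [f [p [q var]]]]] + [t [f [p [q b]]]]] @ [t [f [p [q var]]] % [t [f [p [q b]]]]]]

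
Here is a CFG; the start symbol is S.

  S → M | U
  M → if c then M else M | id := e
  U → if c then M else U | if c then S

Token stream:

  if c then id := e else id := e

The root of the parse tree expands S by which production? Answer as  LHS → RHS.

S → M

[S [M if c then [M id := e] else [M id := e]]]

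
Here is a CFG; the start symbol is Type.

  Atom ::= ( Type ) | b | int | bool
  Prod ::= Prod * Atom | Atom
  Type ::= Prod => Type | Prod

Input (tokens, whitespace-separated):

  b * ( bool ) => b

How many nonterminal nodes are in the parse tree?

11

[Type [Prod [Prod [Atom b]] * [Atom ( [Type [Prod [Atom bool]]] )]] => [Type [Prod [Atom b]]]]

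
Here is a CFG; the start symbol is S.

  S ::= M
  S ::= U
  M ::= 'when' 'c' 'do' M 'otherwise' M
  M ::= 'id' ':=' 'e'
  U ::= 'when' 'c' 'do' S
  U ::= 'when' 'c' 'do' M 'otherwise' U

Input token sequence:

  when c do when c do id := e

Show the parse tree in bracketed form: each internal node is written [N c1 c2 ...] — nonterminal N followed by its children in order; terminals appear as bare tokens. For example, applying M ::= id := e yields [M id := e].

[S [U when c do [S [U when c do [S [M id := e]]]]]]

S
U
when c do S
when c do U
when c do when c do S
when c do when c do M
when c do when c do id := e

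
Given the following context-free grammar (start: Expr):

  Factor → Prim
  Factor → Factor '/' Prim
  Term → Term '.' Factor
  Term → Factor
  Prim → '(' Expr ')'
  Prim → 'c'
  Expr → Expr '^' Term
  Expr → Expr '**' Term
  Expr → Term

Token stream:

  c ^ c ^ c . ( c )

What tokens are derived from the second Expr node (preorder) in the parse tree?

c ^ c

[Expr [Expr [Expr [Term [Factor [Prim c]]]] ^ [Term [Factor [Prim c]]]] ^ [Term [Term [Factor [Prim c]]] . [Factor [Prim ( [Expr [Term [Factor [Prim c]]]] )]]]]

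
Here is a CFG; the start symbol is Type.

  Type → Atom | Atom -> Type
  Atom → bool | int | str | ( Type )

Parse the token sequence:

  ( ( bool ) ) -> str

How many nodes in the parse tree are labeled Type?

[Type [Atom ( [Type [Atom ( [Type [Atom bool]] )]] )] -> [Type [Atom str]]]

4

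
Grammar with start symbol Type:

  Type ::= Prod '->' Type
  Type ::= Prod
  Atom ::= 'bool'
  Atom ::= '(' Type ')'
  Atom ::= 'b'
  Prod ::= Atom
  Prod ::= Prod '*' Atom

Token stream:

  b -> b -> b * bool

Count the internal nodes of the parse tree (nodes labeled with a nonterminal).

11

[Type [Prod [Atom b]] -> [Type [Prod [Atom b]] -> [Type [Prod [Prod [Atom b]] * [Atom bool]]]]]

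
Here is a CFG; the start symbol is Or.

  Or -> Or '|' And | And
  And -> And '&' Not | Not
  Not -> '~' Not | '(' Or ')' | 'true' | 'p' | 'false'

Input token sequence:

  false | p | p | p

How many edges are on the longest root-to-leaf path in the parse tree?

6

[Or [Or [Or [Or [And [Not false]]] | [And [Not p]]] | [And [Not p]]] | [And [Not p]]]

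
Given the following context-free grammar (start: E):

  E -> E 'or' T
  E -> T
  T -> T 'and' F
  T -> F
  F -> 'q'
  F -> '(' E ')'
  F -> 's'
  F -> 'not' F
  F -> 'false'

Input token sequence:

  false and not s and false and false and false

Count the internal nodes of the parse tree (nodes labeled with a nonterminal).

12

[E [T [T [T [T [T [F false]] and [F not [F s]]] and [F false]] and [F false]] and [F false]]]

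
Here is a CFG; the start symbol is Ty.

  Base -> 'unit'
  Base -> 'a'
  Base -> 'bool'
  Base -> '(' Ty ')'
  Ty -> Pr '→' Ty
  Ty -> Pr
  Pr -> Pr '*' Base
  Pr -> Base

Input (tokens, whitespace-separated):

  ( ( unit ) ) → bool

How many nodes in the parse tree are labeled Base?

[Ty [Pr [Base ( [Ty [Pr [Base ( [Ty [Pr [Base unit]]] )]]] )]] → [Ty [Pr [Base bool]]]]

4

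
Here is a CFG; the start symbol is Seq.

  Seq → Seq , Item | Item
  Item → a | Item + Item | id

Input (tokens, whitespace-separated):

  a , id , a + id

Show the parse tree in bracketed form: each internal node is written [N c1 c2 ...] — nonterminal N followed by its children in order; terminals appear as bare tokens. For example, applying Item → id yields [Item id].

[Seq [Seq [Seq [Item a]] , [Item id]] , [Item [Item a] + [Item id]]]

Seq
Seq , Item
Seq , Item , Item
Item , Item , Item
a , Item , Item
a , id , Item
a , id , Item + Item
a , id , a + Item
a , id , a + id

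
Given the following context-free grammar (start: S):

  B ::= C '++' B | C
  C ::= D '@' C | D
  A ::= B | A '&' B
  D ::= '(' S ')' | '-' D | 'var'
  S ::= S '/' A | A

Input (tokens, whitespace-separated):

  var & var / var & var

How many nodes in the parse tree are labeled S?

2

[S [S [A [A [B [C [D var]]]] & [B [C [D var]]]]] / [A [A [B [C [D var]]]] & [B [C [D var]]]]]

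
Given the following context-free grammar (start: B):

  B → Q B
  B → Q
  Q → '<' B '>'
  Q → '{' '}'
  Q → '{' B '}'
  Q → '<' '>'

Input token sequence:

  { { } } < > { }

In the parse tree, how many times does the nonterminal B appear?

4

[B [Q { [B [Q { }]] }] [B [Q < >] [B [Q { }]]]]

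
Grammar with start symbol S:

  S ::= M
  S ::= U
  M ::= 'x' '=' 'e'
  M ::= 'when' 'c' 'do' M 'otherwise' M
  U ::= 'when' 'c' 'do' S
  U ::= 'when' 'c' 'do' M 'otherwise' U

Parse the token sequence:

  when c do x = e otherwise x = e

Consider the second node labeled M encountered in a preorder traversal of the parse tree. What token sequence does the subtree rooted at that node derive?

x = e

[S [M when c do [M x = e] otherwise [M x = e]]]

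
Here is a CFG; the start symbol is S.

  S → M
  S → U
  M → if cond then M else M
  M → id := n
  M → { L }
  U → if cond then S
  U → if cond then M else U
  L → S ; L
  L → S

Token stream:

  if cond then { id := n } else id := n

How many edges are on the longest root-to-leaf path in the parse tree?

[S [M if cond then [M { [L [S [M id := n]]] }] else [M id := n]]]

6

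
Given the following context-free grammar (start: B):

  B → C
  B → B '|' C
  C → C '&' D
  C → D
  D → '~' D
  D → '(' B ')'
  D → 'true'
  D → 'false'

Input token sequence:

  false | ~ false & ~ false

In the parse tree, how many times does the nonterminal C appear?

[B [B [C [D false]]] | [C [C [D ~ [D false]]] & [D ~ [D false]]]]

3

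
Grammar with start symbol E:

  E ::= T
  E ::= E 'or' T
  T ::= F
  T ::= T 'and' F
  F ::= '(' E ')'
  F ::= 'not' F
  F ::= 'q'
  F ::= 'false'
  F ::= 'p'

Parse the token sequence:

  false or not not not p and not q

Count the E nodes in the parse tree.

2

[E [E [T [F false]]] or [T [T [F not [F not [F not [F p]]]]] and [F not [F q]]]]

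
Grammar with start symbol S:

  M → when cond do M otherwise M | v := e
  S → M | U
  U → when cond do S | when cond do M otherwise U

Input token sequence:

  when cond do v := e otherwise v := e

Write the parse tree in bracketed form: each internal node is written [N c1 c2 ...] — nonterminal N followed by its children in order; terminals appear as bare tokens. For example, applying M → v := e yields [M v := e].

S
M
when cond do M otherwise M
when cond do v := e otherwise M
when cond do v := e otherwise v := e

[S [M when cond do [M v := e] otherwise [M v := e]]]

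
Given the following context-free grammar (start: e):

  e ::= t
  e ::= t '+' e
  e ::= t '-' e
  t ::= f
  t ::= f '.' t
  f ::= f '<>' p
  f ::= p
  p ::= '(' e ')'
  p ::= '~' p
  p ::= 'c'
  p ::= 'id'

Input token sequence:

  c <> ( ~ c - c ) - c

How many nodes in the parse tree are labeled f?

[e [t [f [f [p c]] <> [p ( [e [t [f [p ~ [p c]]]] - [e [t [f [p c]]]]] )]]] - [e [t [f [p c]]]]]

5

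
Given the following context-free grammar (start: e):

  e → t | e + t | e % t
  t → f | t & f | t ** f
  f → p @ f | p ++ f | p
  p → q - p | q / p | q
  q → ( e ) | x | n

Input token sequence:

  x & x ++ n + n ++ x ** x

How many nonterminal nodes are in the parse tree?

24

[e [e [t [t [f [p [q x]]]] & [f [p [q x]] ++ [f [p [q n]]]]]] + [t [t [f [p [q n]] ++ [f [p [q x]]]]] ** [f [p [q x]]]]]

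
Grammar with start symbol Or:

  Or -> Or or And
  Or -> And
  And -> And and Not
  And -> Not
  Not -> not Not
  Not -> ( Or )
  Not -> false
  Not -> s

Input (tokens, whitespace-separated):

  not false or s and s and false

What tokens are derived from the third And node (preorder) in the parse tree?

[Or [Or [And [Not not [Not false]]]] or [And [And [And [Not s]] and [Not s]] and [Not false]]]

s and s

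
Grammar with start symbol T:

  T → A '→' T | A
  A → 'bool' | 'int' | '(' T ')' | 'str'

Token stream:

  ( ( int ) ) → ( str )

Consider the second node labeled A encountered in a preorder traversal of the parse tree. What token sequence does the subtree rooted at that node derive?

( int )

[T [A ( [T [A ( [T [A int]] )]] )] → [T [A ( [T [A str]] )]]]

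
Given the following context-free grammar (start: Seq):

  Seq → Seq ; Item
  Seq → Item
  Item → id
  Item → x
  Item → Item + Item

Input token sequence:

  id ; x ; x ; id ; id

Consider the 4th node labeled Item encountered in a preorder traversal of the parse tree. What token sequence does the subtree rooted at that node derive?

[Seq [Seq [Seq [Seq [Seq [Item id]] ; [Item x]] ; [Item x]] ; [Item id]] ; [Item id]]

id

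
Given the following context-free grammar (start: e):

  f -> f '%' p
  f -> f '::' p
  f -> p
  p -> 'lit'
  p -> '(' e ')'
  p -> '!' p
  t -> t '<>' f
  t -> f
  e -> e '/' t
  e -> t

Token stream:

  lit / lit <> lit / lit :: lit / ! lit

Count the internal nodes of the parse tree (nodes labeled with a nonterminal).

22

[e [e [e [e [t [f [p lit]]]] / [t [t [f [p lit]]] <> [f [p lit]]]] / [t [f [f [p lit]] :: [p lit]]]] / [t [f [p ! [p lit]]]]]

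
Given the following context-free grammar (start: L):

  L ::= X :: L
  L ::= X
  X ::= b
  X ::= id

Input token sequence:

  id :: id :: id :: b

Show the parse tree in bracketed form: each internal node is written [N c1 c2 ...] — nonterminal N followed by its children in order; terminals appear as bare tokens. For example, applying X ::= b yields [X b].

L
X :: L
id :: L
id :: X :: L
id :: id :: L
id :: id :: X :: L
id :: id :: id :: L
id :: id :: id :: X
id :: id :: id :: b

[L [X id] :: [L [X id] :: [L [X id] :: [L [X b]]]]]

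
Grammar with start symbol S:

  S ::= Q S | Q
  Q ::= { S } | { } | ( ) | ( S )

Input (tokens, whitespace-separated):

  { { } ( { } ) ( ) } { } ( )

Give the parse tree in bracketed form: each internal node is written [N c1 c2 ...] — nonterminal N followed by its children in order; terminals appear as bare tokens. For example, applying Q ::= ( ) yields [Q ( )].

[S [Q { [S [Q { }] [S [Q ( [S [Q { }]] )] [S [Q ( )]]]] }] [S [Q { }] [S [Q ( )]]]]

S
Q S
{ S } S
{ Q S } S
{ { } S } S
{ { } Q S } S
{ { } ( S ) S } S
{ { } ( Q ) S } S
{ { } ( { } ) S } S
{ { } ( { } ) Q } S
{ { } ( { } ) ( ) } S
{ { } ( { } ) ( ) } Q S
{ { } ( { } ) ( ) } { } S
{ { } ( { } ) ( ) } { } Q
{ { } ( { } ) ( ) } { } ( )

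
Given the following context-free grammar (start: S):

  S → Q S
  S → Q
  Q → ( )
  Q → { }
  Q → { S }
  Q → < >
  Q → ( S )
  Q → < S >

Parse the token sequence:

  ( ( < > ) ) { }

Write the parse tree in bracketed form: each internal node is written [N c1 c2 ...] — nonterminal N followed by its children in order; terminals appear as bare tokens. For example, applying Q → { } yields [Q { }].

S
Q S
( S ) S
( Q ) S
( ( S ) ) S
( ( Q ) ) S
( ( < > ) ) S
( ( < > ) ) Q
( ( < > ) ) { }

[S [Q ( [S [Q ( [S [Q < >]] )]] )] [S [Q { }]]]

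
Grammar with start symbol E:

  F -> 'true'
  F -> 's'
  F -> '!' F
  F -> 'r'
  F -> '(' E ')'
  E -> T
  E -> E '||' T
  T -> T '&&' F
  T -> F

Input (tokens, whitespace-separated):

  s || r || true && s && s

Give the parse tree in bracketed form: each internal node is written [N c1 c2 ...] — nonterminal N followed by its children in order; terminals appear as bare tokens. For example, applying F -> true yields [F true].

[E [E [E [T [F s]]] || [T [F r]]] || [T [T [T [F true]] && [F s]] && [F s]]]

E
E || T
E || T || T
T || T || T
F || T || T
s || T || T
s || F || T
s || r || T
s || r || T && F
s || r || T && F && F
s || r || F && F && F
s || r || true && F && F
s || r || true && s && F
s || r || true && s && s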